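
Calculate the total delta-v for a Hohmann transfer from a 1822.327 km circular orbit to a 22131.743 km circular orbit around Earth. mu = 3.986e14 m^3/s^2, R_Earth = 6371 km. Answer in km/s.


r1 = 8193.3270 km = 8.193327e+06 m
r2 = 28502.7430 km = 2.8502743e+07 m
dv1 = sqrt(mu/r1)*(sqrt(2*r2/(r1+r2)) - 1) = 1718.4394 m/s
dv2 = sqrt(mu/r2)*(1 - sqrt(2*r1/(r1+r2))) = 1240.6335 m/s
total dv = |dv1| + |dv2| = 1718.4394 + 1240.6335 = 2959.0729 m/s = 2.9591 km/s

2.9591 km/s


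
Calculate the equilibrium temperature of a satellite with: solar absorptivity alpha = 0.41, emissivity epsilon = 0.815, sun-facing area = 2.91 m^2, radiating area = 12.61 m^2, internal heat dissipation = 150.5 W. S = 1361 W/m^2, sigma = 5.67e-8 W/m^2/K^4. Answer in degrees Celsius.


Numerator = alpha*S*A_sun + Q_int = 0.41*1361*2.91 + 150.5 = 1774.3091 W
Denominator = eps*sigma*A_rad = 0.815*5.67e-8*12.61 = 5.827144e-07 W/K^4
T^4 = 3.0449034e+09 K^4
T = 234.9056 K = -38.2444 C

-38.2444 degrees Celsius


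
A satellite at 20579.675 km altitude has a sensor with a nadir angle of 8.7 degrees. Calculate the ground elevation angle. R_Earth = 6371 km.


r = R_E + alt = 26950.6750 km
Law of sines in the satellite / Earth-center / ground-point triangle:
  sin(nadir)/R_E = sin(90 + el)/r  =>  cos(el) = (r/R_E)*sin(nadir)
cos(el) = (26950.6750 / 6371.0000) * sin(8.7 deg) = 0.6398652
el = arccos(0.6398652) = 50.2182 deg
(Earth-central angle = 90 - nadir - el = 31.0818 deg)

50.2182 degrees


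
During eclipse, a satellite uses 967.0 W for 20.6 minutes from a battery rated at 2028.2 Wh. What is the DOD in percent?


E_used = P * t / 60 = 967.0 * 20.6 / 60 = 332.0033 Wh
DOD = E_used / E_total * 100 = 332.0033 / 2028.2 * 100
DOD = 16.3694 %

16.3694 %


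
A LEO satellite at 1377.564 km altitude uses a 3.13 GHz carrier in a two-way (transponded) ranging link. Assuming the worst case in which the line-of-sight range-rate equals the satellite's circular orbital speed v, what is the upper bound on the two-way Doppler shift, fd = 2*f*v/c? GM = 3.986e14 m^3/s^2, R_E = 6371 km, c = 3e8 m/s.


r = 7.748564e+06 m
v = sqrt(mu/r) = 7172.2932 m/s (worst-case radial velocity)
f = 3.13 GHz = 3.13e+09 Hz
fd = 2*f*v/c = 2*3.13e+09*7172.2932/3.0e+08
fd = 149661.8514 Hz

149661.8514 Hz


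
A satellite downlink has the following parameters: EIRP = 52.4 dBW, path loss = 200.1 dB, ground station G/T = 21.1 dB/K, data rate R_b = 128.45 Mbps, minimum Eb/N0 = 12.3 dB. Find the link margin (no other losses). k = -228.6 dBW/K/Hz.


C/N0 = EIRP - FSPL + G/T - k = 52.4 - 200.1 + 21.1 - (-228.6)
C/N0 = 102.0000 dB-Hz
R_b = 128.45 Mbps = 1.2845e+08 bps -> 10*log10(R_b) = 81.0873 dB-Hz
Eb/N0 = C/N0 - 10*log10(R_b) = 102.0000 - 81.0873 = 20.9127 dB
Margin = Eb/N0 - Eb/N0_req = 20.9127 - 12.3 = 8.6127 dB (link closes)

8.6127 dB


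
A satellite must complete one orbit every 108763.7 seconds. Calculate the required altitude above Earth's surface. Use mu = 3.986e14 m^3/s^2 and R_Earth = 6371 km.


T = 108763.7 s
r = (mu*T^2/(4*pi^2))^(1/3) = (3.986e14 * 108763.7^2 / (4*pi^2))^(1/3)
r = 4.9247233e+07 m = 49247.2331 km
alt = r - R_E = 49247.2331 - 6371 = 42876.2331 km

42876.2331 km


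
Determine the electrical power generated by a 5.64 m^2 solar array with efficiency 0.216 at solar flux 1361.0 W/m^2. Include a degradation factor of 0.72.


P = area * eta * S * degradation
P = 5.64 * 0.216 * 1361.0 * 0.72
P = 1193.7777 W

1193.7777 W


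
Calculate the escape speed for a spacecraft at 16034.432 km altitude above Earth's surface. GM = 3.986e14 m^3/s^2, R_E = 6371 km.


r = 6371.0 + 16034.432 = 22405.4320 km = 2.2405432e+07 m
v_esc = sqrt(2*mu/r) = sqrt(2*3.986e14 / 2.2405432e+07)
v_esc = 5964.9524 m/s = 5.9650 km/s

5.9650 km/s


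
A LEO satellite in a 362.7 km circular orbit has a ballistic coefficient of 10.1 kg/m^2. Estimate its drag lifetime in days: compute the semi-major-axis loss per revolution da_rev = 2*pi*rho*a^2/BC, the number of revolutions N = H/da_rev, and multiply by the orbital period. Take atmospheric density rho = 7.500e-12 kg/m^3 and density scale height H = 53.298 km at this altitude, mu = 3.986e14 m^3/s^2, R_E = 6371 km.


a = R_E + alt = 6733.7000 km = 6.7337e+06 m
da_rev = 2*pi*rho*a^2/BC = 2*pi*7.500e-12*(6.7337e+06)^2/10.1 = 211.556944 m per revolution
N = H/da_rev = 53298.0000 m / 211.556944 m = 251.9322 revolutions
P = 2*pi*sqrt(a^3/mu) = 5499.1032 s
lifetime = N*P = 251.9322 * 5499.1032 = 1.385401e+06 s = 16.0347 days

16.0347 days


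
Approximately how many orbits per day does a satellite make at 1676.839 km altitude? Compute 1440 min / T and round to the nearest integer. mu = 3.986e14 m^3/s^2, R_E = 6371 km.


r = 8.047839e+06 m
T = 2*pi*sqrt(r^3/mu) = 7185.0557 s = 119.7509 min
revs/day = 1440 / 119.7509 = 12.0250
Rounded: 12 revolutions per day

12 revolutions per day


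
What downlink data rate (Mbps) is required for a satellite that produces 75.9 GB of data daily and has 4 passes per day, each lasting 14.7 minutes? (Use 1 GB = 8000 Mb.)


total contact time = 4 * 14.7 * 60 = 3528.0000 s
data = 75.9 GB = 607200.0000 Mb
rate = 607200.0000 / 3528.0000 = 172.1088 Mbps

172.1088 Mbps


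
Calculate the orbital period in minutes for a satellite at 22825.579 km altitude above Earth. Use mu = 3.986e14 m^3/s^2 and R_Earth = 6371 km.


r = 29196.5790 km = 2.9196579e+07 m
T = 2*pi*sqrt(r^3/mu) = 2*pi*sqrt(2.4888338e+22 / 3.986e14)
T = 49648.8476 s = 827.4808 min

827.4808 minutes


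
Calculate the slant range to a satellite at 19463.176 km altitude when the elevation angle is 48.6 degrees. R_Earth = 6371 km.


h = 19463.176 km, el = 48.6 deg
d = -R_E*sin(el) + sqrt((R_E*sin(el))^2 + 2*R_E*h + h^2)
d = -6371.0000*sin(0.84823) + sqrt((6371.0000*0.7501111)^2 + 2*6371.0000*19463.176 + 19463.176^2)
d = 20709.3425 km

20709.3425 km


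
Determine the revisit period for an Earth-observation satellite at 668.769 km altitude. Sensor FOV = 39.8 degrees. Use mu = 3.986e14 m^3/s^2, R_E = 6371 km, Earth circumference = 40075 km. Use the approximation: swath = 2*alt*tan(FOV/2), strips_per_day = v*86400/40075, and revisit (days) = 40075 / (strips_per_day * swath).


swath = 2*668.769*tan(0.3473205) = 484.1820 km
v = sqrt(mu/r) = 7524.7044 m/s = 7.5247 km/s
strips/day = v*86400/40075 = 7.5247*86400/40075 = 16.2229
coverage/day = strips * swath = 16.2229 * 484.1820 = 7854.8572 km
revisit = 40075 / 7854.8572 = 5.1019 days

5.1019 days


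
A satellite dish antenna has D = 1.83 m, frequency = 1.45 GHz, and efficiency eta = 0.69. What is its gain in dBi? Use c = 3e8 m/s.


lambda = c/f = 3e8 / 1.45e+09 = 0.2068966 m
G = eta*(pi*D/lambda)^2 = 0.69*(pi*1.83/0.2068966)^2
G = 532.7758 (linear)
G = 10*log10(532.7758) = 27.2654 dBi

27.2654 dBi


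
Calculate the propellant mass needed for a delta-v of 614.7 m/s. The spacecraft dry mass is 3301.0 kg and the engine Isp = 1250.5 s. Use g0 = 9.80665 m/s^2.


ve = Isp * g0 = 1250.5 * 9.80665 = 12263.215825 m/s
mass ratio = exp(dv/ve) = exp(614.7/12263.215825) = 1.05140305
m_prop = m_dry * (mr - 1) = 3301.0 * (1.05140305 - 1)
m_prop = 169.6815 kg

169.6815 kg


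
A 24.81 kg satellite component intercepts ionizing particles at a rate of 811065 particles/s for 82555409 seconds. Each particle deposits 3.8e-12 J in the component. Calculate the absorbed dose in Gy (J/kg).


Total energy deposited = rate * time * E_per
  = 811065 * 82555409 * 3.8e-12 = 254.4397 J
Dose = E_total / mass = 254.4397 / 24.81
Dose = 10.2555 Gy

10.2555 Gy


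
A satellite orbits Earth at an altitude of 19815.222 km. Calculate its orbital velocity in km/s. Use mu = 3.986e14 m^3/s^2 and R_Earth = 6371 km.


r = R_E + alt = 6371.0 + 19815.222 = 26186.2220 km = 2.6186222e+07 m
v = sqrt(mu/r) = sqrt(3.986e14 / 2.6186222e+07) = 3901.5055 m/s = 3.9015 km/s

3.9015 km/s


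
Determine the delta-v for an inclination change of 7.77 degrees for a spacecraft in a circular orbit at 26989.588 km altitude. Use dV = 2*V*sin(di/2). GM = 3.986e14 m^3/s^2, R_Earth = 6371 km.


r = 33360.5880 km = 3.3360588e+07 m
V = sqrt(mu/r) = 3456.6213 m/s
di = 7.77 deg = 0.1356121 rad
dV = 2*V*sin(di/2) = 2*3456.6213*sin(0.06780604)
dV = 468.4005 m/s = 0.4684005 km/s

0.4684 km/s


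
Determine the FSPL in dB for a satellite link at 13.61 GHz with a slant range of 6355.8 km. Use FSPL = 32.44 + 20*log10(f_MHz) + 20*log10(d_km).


f = 13.61 GHz = 13610.0000 MHz
d = 6355.8 km
FSPL = 32.44 + 20*log10(13610.0000) + 20*log10(6355.8)
FSPL = 32.44 + 82.6772 + 76.0634
FSPL = 191.1806 dB

191.1806 dB


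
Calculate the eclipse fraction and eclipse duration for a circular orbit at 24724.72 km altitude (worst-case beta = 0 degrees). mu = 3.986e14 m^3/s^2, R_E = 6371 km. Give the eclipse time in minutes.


r = 31095.7200 km
T = 909.5172 min
Eclipse fraction = arcsin(R_E/r)/pi = arcsin(6371.0000/31095.7200)/pi
= arcsin(0.2048835)/pi = 0.06568155
Eclipse duration = 0.06568155 * 909.5172 = 59.7385 min

59.7385 minutes


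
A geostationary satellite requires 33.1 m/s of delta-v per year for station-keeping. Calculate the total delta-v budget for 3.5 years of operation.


dV = rate * years = 33.1 * 3.5
dV = 115.8500 m/s

115.8500 m/s


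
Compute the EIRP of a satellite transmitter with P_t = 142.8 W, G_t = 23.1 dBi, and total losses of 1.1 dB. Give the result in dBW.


Pt = 142.8 W = 21.5473 dBW
EIRP = Pt_dBW + Gt - losses = 21.5473 + 23.1 - 1.1 = 43.5473 dBW

43.5473 dBW


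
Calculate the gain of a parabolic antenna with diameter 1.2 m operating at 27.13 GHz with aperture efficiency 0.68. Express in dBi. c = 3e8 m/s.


lambda = c/f = 3e8 / 2.713e+10 = 0.01105787 m
G = eta*(pi*D/lambda)^2 = 0.68*(pi*1.2/0.01105787)^2
G = 79036.5961 (linear)
G = 10*log10(79036.5961) = 48.9783 dBi

48.9783 dBi


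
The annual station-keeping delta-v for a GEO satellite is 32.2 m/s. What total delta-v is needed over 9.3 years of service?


dV = rate * years = 32.2 * 9.3
dV = 299.4600 m/s

299.4600 m/s


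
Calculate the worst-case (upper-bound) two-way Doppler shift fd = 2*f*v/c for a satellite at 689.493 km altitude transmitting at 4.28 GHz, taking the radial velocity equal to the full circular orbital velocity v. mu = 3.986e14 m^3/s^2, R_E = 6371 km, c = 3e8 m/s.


r = 7.060493e+06 m
v = sqrt(mu/r) = 7513.6530 m/s (worst-case radial velocity)
f = 4.28 GHz = 4.28e+09 Hz
fd = 2*f*v/c = 2*4.28e+09*7513.6530/3.0e+08
fd = 214389.5653 Hz

214389.5653 Hz


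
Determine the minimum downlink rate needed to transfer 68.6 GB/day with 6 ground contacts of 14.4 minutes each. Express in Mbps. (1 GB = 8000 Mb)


total contact time = 6 * 14.4 * 60 = 5184.0000 s
data = 68.6 GB = 548800.0000 Mb
rate = 548800.0000 / 5184.0000 = 105.8642 Mbps

105.8642 Mbps


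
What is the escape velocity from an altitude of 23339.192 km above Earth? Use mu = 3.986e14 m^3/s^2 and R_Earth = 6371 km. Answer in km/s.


r = 6371.0 + 23339.192 = 29710.1920 km = 2.9710192e+07 m
v_esc = sqrt(2*mu/r) = sqrt(2*3.986e14 / 2.9710192e+07)
v_esc = 5180.0138 m/s = 5.1800 km/s

5.1800 km/s


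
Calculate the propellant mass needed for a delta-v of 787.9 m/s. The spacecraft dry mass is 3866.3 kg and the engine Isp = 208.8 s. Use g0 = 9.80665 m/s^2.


ve = Isp * g0 = 208.8 * 9.80665 = 2047.628520 m/s
mass ratio = exp(dv/ve) = exp(787.9/2047.628520) = 1.46930073
m_prop = m_dry * (mr - 1) = 3866.3 * (1.46930073 - 1)
m_prop = 1814.4574 kg

1814.4574 kg


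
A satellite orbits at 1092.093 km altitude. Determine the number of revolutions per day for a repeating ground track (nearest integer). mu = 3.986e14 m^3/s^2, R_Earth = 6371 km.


r = 7.463093e+06 m
T = 2*pi*sqrt(r^3/mu) = 6416.3715 s = 106.9395 min
revs/day = 1440 / 106.9395 = 13.4656
Rounded: 13 revolutions per day

13 revolutions per day


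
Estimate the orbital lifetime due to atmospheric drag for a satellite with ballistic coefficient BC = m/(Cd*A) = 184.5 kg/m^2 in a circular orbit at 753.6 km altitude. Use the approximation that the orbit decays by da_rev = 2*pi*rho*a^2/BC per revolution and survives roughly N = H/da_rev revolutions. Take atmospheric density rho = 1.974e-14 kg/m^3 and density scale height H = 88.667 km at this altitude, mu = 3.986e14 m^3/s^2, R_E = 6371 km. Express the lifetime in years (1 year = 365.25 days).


a = R_E + alt = 7124.6000 km = 7.1246e+06 m
da_rev = 2*pi*rho*a^2/BC = 2*pi*1.974e-14*(7.1246e+06)^2/184.5 = 0.0341233467 m per revolution
N = H/da_rev = 88667.0000 m / 0.0341233467 m = 2.5984263e+06 revolutions
P = 2*pi*sqrt(a^3/mu) = 5984.8318 s
lifetime = N*P = 2.5984263e+06 * 5984.8318 = 1.5551144e+10 s = 179990.0940 days
years = 179990.0940 / 365.25 = 492.7860 years

492.7860 years


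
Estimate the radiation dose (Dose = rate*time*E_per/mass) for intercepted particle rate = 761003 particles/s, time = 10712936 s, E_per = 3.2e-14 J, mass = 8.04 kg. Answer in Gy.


Total energy deposited = rate * time * E_per
  = 761003 * 10712936 * 3.2e-14 = 0.2608824 J
Dose = E_total / mass = 0.2608824 / 8.04
Dose = 0.03244807 Gy

0.0324 Gy


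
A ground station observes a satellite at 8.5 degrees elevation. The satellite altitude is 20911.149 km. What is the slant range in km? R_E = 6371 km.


h = 20911.149 km, el = 8.5 deg
d = -R_E*sin(el) + sqrt((R_E*sin(el))^2 + 2*R_E*h + h^2)
d = -6371.0000*sin(0.148353) + sqrt((6371.0000*0.1478094)^2 + 2*6371.0000*20911.149 + 20911.149^2)
d = 25602.8499 km

25602.8499 km


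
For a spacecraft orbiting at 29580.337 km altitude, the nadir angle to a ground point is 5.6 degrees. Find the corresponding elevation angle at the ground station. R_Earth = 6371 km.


r = R_E + alt = 35951.3370 km
Law of sines in the satellite / Earth-center / ground-point triangle:
  sin(nadir)/R_E = sin(90 + el)/r  =>  cos(el) = (r/R_E)*sin(nadir)
cos(el) = (35951.3370 / 6371.0000) * sin(5.6 deg) = 0.550657
el = arccos(0.550657) = 56.5879 deg
(Earth-central angle = 90 - nadir - el = 27.8121 deg)

56.5879 degrees


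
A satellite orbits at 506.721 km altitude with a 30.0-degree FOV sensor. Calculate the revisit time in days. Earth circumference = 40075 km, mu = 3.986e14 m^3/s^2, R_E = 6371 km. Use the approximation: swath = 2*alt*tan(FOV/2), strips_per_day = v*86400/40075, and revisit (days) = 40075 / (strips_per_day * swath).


swath = 2*506.721*tan(0.2617994) = 271.5510 km
v = sqrt(mu/r) = 7612.8342 m/s = 7.6128 km/s
strips/day = v*86400/40075 = 7.6128*86400/40075 = 16.4129
coverage/day = strips * swath = 16.4129 * 271.5510 = 4456.9518 km
revisit = 40075 / 4456.9518 = 8.9916 days

8.9916 days


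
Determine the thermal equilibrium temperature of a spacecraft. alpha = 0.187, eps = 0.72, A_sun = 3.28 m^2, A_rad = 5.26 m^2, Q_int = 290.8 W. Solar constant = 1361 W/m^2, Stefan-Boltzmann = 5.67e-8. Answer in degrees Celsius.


Numerator = alpha*S*A_sun + Q_int = 0.187*1361*3.28 + 290.8 = 1125.5830 W
Denominator = eps*sigma*A_rad = 0.72*5.67e-8*5.26 = 2.1473424e-07 W/K^4
T^4 = 5.2417489e+09 K^4
T = 269.0723 K = -4.0777 C

-4.0777 degrees Celsius


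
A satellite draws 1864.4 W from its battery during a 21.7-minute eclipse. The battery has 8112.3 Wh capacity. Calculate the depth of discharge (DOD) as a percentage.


E_used = P * t / 60 = 1864.4 * 21.7 / 60 = 674.2913 Wh
DOD = E_used / E_total * 100 = 674.2913 / 8112.3 * 100
DOD = 8.3120 %

8.3120 %


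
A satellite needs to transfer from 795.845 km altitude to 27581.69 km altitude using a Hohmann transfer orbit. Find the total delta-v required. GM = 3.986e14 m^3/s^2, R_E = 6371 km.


r1 = 7166.8450 km = 7.166845e+06 m
r2 = 33952.6900 km = 3.395269e+07 m
dv1 = sqrt(mu/r1)*(sqrt(2*r2/(r1+r2)) - 1) = 2125.9919 m/s
dv2 = sqrt(mu/r2)*(1 - sqrt(2*r1/(r1+r2))) = 1403.3925 m/s
total dv = |dv1| + |dv2| = 2125.9919 + 1403.3925 = 3529.3845 m/s = 3.5294 km/s

3.5294 km/s


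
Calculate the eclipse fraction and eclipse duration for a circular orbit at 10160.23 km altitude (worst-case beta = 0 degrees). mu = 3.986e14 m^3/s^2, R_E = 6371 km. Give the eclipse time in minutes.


r = 16531.2300 km
T = 352.5476 min
Eclipse fraction = arcsin(R_E/r)/pi = arcsin(6371.0000/16531.2300)/pi
= arcsin(0.3853918)/pi = 0.1259337
Eclipse duration = 0.1259337 * 352.5476 = 44.3976 min

44.3976 minutes


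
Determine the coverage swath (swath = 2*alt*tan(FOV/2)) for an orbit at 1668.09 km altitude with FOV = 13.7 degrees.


FOV = 13.7 deg = 0.2391101 rad
swath = 2 * alt * tan(FOV/2) = 2 * 1668.09 * tan(0.1195551)
swath = 2 * 1668.09 * 0.1201279
swath = 400.7685 km

400.7685 km


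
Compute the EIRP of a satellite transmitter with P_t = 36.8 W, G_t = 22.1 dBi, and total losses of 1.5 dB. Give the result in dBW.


Pt = 36.8 W = 15.6585 dBW
EIRP = Pt_dBW + Gt - losses = 15.6585 + 22.1 - 1.5 = 36.2585 dBW

36.2585 dBW


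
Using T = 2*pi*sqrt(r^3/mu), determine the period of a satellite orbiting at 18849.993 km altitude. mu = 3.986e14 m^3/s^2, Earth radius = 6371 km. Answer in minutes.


r = 25220.9930 km = 2.5220993e+07 m
T = 2*pi*sqrt(r^3/mu) = 2*pi*sqrt(1.6043036e+22 / 3.986e14)
T = 39861.5786 s = 664.3596 min

664.3596 minutes


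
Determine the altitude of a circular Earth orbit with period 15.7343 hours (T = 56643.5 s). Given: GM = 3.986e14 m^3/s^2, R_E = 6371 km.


T = 56643.5 s
r = (mu*T^2/(4*pi^2))^(1/3) = (3.986e14 * 56643.5^2 / (4*pi^2))^(1/3)
r = 3.1878111e+07 m = 31878.1106 km
alt = r - R_E = 31878.1106 - 6371 = 25507.1106 km

25507.1106 km


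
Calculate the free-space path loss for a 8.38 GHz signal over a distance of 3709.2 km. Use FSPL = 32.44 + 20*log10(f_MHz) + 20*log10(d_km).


f = 8.38 GHz = 8380.0000 MHz
d = 3709.2 km
FSPL = 32.44 + 20*log10(8380.0000) + 20*log10(3709.2)
FSPL = 32.44 + 78.4649 + 71.3856
FSPL = 182.2905 dB

182.2905 dB


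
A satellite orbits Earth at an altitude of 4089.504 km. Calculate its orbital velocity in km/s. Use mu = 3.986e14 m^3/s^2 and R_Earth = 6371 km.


r = R_E + alt = 6371.0 + 4089.504 = 10460.5040 km = 1.0460504e+07 m
v = sqrt(mu/r) = sqrt(3.986e14 / 1.0460504e+07) = 6172.9441 m/s = 6.1729 km/s

6.1729 km/s


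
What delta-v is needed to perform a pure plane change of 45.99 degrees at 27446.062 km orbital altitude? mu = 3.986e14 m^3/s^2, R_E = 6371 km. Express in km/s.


r = 33817.0620 km = 3.3817062e+07 m
V = sqrt(mu/r) = 3433.2127 m/s
di = 45.99 deg = 0.8026769 rad
dV = 2*V*sin(di/2) = 2*3433.2127*sin(0.4013385)
dV = 2682.3746 m/s = 2.6824 km/s

2.6824 km/s


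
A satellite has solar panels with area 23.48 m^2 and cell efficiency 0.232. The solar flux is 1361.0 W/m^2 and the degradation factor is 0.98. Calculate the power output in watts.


P = area * eta * S * degradation
P = 23.48 * 0.232 * 1361.0 * 0.98
P = 7265.5798 W

7265.5798 W


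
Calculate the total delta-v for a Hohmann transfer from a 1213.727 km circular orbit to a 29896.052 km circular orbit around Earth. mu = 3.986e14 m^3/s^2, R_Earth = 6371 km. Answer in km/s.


r1 = 7584.7270 km = 7.584727e+06 m
r2 = 36267.0520 km = 3.6267052e+07 m
dv1 = sqrt(mu/r1)*(sqrt(2*r2/(r1+r2)) - 1) = 2074.0968 m/s
dv2 = sqrt(mu/r2)*(1 - sqrt(2*r1/(r1+r2))) = 1365.3592 m/s
total dv = |dv1| + |dv2| = 2074.0968 + 1365.3592 = 3439.4560 m/s = 3.4395 km/s

3.4395 km/s


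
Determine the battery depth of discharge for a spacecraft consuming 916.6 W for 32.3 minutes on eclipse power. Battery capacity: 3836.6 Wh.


E_used = P * t / 60 = 916.6 * 32.3 / 60 = 493.4363 Wh
DOD = E_used / E_total * 100 = 493.4363 / 3836.6 * 100
DOD = 12.8613 %

12.8613 %


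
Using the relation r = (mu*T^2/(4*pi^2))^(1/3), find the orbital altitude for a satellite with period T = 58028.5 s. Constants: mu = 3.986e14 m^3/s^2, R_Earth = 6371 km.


T = 58028.5 s
r = (mu*T^2/(4*pi^2))^(1/3) = (3.986e14 * 58028.5^2 / (4*pi^2))^(1/3)
r = 3.2395654e+07 m = 32395.6538 km
alt = r - R_E = 32395.6538 - 6371 = 26024.6538 km

26024.6538 km


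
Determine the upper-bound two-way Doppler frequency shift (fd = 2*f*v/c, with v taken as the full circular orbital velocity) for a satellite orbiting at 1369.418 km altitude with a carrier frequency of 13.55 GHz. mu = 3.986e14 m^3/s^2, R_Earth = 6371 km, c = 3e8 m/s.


r = 7.740418e+06 m
v = sqrt(mu/r) = 7176.0663 m/s (worst-case radial velocity)
f = 13.55 GHz = 1.355e+10 Hz
fd = 2*f*v/c = 2*1.355e+10*7176.0663/3.0e+08
fd = 648237.9855 Hz

648237.9855 Hz


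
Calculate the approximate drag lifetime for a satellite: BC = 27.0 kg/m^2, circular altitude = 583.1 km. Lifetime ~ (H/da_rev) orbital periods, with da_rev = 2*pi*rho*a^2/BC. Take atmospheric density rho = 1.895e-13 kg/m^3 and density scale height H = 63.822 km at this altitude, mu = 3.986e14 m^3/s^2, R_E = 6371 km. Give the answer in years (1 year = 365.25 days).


a = R_E + alt = 6954.1000 km = 6.9541e+06 m
da_rev = 2*pi*rho*a^2/BC = 2*pi*1.895e-13*(6.9541e+06)^2/27.0 = 2.132589 m per revolution
N = H/da_rev = 63822.0000 m / 2.132589 m = 29927.0031 revolutions
P = 2*pi*sqrt(a^3/mu) = 5771.2863 s
lifetime = N*P = 29927.0031 * 5771.2863 = 1.727173e+08 s = 1999.0429 days
years = 1999.0429 / 365.25 = 5.4731 years

5.4731 years


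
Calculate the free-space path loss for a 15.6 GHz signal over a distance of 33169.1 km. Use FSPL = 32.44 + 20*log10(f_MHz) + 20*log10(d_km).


f = 15.6 GHz = 15600.0000 MHz
d = 33169.1 km
FSPL = 32.44 + 20*log10(15600.0000) + 20*log10(33169.1)
FSPL = 32.44 + 83.8625 + 90.4147
FSPL = 206.7172 dB

206.7172 dB


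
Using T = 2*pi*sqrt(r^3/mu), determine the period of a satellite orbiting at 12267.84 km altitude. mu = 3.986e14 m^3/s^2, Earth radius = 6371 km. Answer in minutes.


r = 18638.8400 km = 1.863884e+07 m
T = 2*pi*sqrt(r^3/mu) = 2*pi*sqrt(6.4752515e+21 / 3.986e14)
T = 25324.4220 s = 422.0737 min

422.0737 minutes


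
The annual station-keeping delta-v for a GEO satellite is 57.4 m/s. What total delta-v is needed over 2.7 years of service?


dV = rate * years = 57.4 * 2.7
dV = 154.9800 m/s

154.9800 m/s


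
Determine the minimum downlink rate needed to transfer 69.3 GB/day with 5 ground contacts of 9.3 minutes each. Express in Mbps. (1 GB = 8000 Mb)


total contact time = 5 * 9.3 * 60 = 2790.0000 s
data = 69.3 GB = 554400.0000 Mb
rate = 554400.0000 / 2790.0000 = 198.7097 Mbps

198.7097 Mbps


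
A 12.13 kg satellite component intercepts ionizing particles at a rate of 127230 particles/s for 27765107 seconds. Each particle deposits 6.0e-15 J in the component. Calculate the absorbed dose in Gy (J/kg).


Total energy deposited = rate * time * E_per
  = 127230 * 27765107 * 6.0e-15 = 0.02119533 J
Dose = E_total / mass = 0.02119533 / 12.13
Dose = 0.001747348 Gy

0.0017 Gy


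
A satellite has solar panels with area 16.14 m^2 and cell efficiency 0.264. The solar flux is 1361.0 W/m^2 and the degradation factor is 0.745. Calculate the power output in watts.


P = area * eta * S * degradation
P = 16.14 * 0.264 * 1361.0 * 0.745
P = 4320.3791 W

4320.3791 W


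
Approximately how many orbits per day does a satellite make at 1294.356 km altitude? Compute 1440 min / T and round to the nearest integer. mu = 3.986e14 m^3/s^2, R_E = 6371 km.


r = 7.665356e+06 m
T = 2*pi*sqrt(r^3/mu) = 6678.9734 s = 111.3162 min
revs/day = 1440 / 111.3162 = 12.9361
Rounded: 13 revolutions per day

13 revolutions per day


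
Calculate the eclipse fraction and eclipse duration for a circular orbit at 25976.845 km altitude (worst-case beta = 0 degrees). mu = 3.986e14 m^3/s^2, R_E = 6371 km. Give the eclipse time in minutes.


r = 32347.8450 km
T = 965.0015 min
Eclipse fraction = arcsin(R_E/r)/pi = arcsin(6371.0000/32347.8450)/pi
= arcsin(0.1969528)/pi = 0.06310459
Eclipse duration = 0.06310459 * 965.0015 = 60.8960 min

60.8960 minutes


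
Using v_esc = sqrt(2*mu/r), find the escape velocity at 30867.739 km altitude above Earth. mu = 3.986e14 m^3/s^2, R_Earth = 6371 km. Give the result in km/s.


r = 6371.0 + 30867.739 = 37238.7390 km = 3.7238739e+07 m
v_esc = sqrt(2*mu/r) = sqrt(2*3.986e14 / 3.7238739e+07)
v_esc = 4626.8579 m/s = 4.6269 km/s

4.6269 km/s


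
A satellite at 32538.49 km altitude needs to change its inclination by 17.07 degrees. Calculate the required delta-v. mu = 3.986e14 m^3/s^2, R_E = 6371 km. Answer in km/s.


r = 38909.4900 km = 3.890949e+07 m
V = sqrt(mu/r) = 3200.6698 m/s
di = 17.07 deg = 0.2979277 rad
dV = 2*V*sin(di/2) = 2*3200.6698*sin(0.1489639)
dV = 950.0455 m/s = 0.9500455 km/s

0.9500 km/s


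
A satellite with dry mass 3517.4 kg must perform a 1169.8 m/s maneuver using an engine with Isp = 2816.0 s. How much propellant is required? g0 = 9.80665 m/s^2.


ve = Isp * g0 = 2816.0 * 9.80665 = 27615.526400 m/s
mass ratio = exp(dv/ve) = exp(1169.8/27615.526400) = 1.04327023
m_prop = m_dry * (mr - 1) = 3517.4 * (1.04327023 - 1)
m_prop = 152.1987 kg

152.1987 kg


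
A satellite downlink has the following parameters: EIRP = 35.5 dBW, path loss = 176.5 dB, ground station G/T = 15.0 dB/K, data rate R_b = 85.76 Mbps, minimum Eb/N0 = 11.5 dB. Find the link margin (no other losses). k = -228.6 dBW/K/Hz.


C/N0 = EIRP - FSPL + G/T - k = 35.5 - 176.5 + 15.0 - (-228.6)
C/N0 = 102.6000 dB-Hz
R_b = 85.76 Mbps = 8.576e+07 bps -> 10*log10(R_b) = 79.3328 dB-Hz
Eb/N0 = C/N0 - 10*log10(R_b) = 102.6000 - 79.3328 = 23.2672 dB
Margin = Eb/N0 - Eb/N0_req = 23.2672 - 11.5 = 11.7672 dB (link closes)

11.7672 dB


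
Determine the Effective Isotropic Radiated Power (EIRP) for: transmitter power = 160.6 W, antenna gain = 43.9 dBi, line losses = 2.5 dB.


Pt = 160.6 W = 22.0575 dBW
EIRP = Pt_dBW + Gt - losses = 22.0575 + 43.9 - 2.5 = 63.4575 dBW

63.4575 dBW


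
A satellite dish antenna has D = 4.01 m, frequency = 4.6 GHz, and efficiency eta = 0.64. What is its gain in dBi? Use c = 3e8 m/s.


lambda = c/f = 3e8 / 4.6e+09 = 0.06521739 m
G = eta*(pi*D/lambda)^2 = 0.64*(pi*4.01/0.06521739)^2
G = 23880.4012 (linear)
G = 10*log10(23880.4012) = 43.7804 dBi

43.7804 dBi


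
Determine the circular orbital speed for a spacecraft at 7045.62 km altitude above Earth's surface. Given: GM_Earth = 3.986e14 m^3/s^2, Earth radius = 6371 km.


r = R_E + alt = 6371.0 + 7045.62 = 13416.6200 km = 1.341662e+07 m
v = sqrt(mu/r) = sqrt(3.986e14 / 1.341662e+07) = 5450.6348 m/s = 5.4506 km/s

5.4506 km/s


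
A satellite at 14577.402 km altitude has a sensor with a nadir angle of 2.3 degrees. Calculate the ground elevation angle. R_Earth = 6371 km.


r = R_E + alt = 20948.4020 km
Law of sines in the satellite / Earth-center / ground-point triangle:
  sin(nadir)/R_E = sin(90 + el)/r  =>  cos(el) = (r/R_E)*sin(nadir)
cos(el) = (20948.4020 / 6371.0000) * sin(2.3 deg) = 0.1319568
el = arccos(0.1319568) = 82.4173 deg
(Earth-central angle = 90 - nadir - el = 5.2827 deg)

82.4173 degrees


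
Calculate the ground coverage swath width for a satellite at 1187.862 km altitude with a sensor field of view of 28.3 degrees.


FOV = 28.3 deg = 0.4939282 rad
swath = 2 * alt * tan(FOV/2) = 2 * 1187.862 * tan(0.2469641)
swath = 2 * 1187.862 * 0.2521106
swath = 598.9451 km

598.9451 km


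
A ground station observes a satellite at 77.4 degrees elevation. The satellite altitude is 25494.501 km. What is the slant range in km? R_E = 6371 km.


h = 25494.501 km, el = 77.4 deg
d = -R_E*sin(el) + sqrt((R_E*sin(el))^2 + 2*R_E*h + h^2)
d = -6371.0000*sin(1.3509) + sqrt((6371.0000*0.9759168)^2 + 2*6371.0000*25494.501 + 25494.501^2)
d = 25617.6135 km

25617.6135 km


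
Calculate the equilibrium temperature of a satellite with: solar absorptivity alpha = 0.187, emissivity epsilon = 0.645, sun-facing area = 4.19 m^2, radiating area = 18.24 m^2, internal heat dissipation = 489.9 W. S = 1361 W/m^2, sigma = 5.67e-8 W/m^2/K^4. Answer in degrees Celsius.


Numerator = alpha*S*A_sun + Q_int = 0.187*1361*4.19 + 489.9 = 1556.2843 W
Denominator = eps*sigma*A_rad = 0.645*5.67e-8*18.24 = 6.6706416e-07 W/K^4
T^4 = 2.3330354e+09 K^4
T = 219.7760 K = -53.3740 C

-53.3740 degrees Celsius


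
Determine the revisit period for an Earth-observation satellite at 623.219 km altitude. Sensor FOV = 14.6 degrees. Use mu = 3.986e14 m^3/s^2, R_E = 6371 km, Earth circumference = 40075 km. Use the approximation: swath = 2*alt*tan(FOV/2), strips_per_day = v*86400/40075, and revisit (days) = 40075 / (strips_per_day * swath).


swath = 2*623.219*tan(0.127409) = 159.6724 km
v = sqrt(mu/r) = 7549.1670 m/s = 7.5492 km/s
strips/day = v*86400/40075 = 7.5492*86400/40075 = 16.2757
coverage/day = strips * swath = 16.2757 * 159.6724 = 2598.7773 km
revisit = 40075 / 2598.7773 = 15.4207 days

15.4207 days


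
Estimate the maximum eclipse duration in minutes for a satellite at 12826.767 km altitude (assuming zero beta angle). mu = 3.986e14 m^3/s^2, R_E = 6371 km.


r = 19197.7670 km
T = 441.2006 min
Eclipse fraction = arcsin(R_E/r)/pi = arcsin(6371.0000/19197.7670)/pi
= arcsin(0.3318615)/pi = 0.1076767
Eclipse duration = 0.1076767 * 441.2006 = 47.5070 min

47.5070 minutes


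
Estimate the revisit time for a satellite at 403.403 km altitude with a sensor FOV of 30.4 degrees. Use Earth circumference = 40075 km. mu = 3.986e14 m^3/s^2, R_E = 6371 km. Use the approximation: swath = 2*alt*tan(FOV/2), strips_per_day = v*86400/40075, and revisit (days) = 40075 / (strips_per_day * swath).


swath = 2*403.403*tan(0.26529) = 219.2043 km
v = sqrt(mu/r) = 7670.6671 m/s = 7.6707 km/s
strips/day = v*86400/40075 = 7.6707*86400/40075 = 16.5376
coverage/day = strips * swath = 16.5376 * 219.2043 = 3625.1209 km
revisit = 40075 / 3625.1209 = 11.0548 days

11.0548 days


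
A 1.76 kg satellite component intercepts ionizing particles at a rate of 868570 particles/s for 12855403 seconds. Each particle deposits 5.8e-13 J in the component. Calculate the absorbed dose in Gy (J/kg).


Total energy deposited = rate * time * E_per
  = 868570 * 12855403 * 5.8e-13 = 6.4762 J
Dose = E_total / mass = 6.4762 / 1.76
Dose = 3.6796 Gy

3.6796 Gy


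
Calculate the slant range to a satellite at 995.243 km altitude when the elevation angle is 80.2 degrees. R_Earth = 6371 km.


h = 995.243 km, el = 80.2 deg
d = -R_E*sin(el) + sqrt((R_E*sin(el))^2 + 2*R_E*h + h^2)
d = -6371.0000*sin(1.3998) + sqrt((6371.0000*0.9854079)^2 + 2*6371.0000*995.243 + 995.243^2)
d = 1007.9530 km

1007.9530 km


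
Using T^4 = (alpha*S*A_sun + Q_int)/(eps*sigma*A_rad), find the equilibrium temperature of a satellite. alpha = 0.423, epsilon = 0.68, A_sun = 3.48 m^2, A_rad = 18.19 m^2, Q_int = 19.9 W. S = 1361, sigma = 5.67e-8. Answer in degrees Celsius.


Numerator = alpha*S*A_sun + Q_int = 0.423*1361*3.48 + 19.9 = 2023.3464 W
Denominator = eps*sigma*A_rad = 0.68*5.67e-8*18.19 = 7.0133364e-07 W/K^4
T^4 = 2.8849984e+09 K^4
T = 231.7589 K = -41.3911 C

-41.3911 degrees Celsius


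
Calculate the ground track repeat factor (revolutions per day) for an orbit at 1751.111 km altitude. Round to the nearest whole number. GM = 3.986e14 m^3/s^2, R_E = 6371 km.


r = 8.122111e+06 m
T = 2*pi*sqrt(r^3/mu) = 7284.7492 s = 121.4125 min
revs/day = 1440 / 121.4125 = 11.8604
Rounded: 12 revolutions per day

12 revolutions per day


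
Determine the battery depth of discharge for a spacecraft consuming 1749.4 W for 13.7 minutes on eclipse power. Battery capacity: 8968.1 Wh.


E_used = P * t / 60 = 1749.4 * 13.7 / 60 = 399.4463 Wh
DOD = E_used / E_total * 100 = 399.4463 / 8968.1 * 100
DOD = 4.4541 %

4.4541 %


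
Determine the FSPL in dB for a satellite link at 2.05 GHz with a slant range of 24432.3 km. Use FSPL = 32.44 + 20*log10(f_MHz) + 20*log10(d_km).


f = 2.05 GHz = 2050.0000 MHz
d = 24432.3 km
FSPL = 32.44 + 20*log10(2050.0000) + 20*log10(24432.3)
FSPL = 32.44 + 66.2351 + 87.7593
FSPL = 186.4344 dB

186.4344 dB


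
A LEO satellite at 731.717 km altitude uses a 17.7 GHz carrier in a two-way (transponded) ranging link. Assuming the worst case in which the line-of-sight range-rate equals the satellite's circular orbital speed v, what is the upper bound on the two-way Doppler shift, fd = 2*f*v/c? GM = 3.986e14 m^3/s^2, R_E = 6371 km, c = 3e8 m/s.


r = 7.102717e+06 m
v = sqrt(mu/r) = 7491.2862 m/s (worst-case radial velocity)
f = 17.7 GHz = 1.77e+10 Hz
fd = 2*f*v/c = 2*1.77e+10*7491.2862/3.0e+08
fd = 883971.7763 Hz

883971.7763 Hz


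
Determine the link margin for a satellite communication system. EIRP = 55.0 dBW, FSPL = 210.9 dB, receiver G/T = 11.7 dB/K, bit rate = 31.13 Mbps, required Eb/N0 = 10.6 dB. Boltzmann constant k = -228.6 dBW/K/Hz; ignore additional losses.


C/N0 = EIRP - FSPL + G/T - k = 55.0 - 210.9 + 11.7 - (-228.6)
C/N0 = 84.4000 dB-Hz
R_b = 31.13 Mbps = 3.113e+07 bps -> 10*log10(R_b) = 74.9318 dB-Hz
Eb/N0 = C/N0 - 10*log10(R_b) = 84.4000 - 74.9318 = 9.4682 dB
Margin = Eb/N0 - Eb/N0_req = 9.4682 - 10.6 = -1.1318 dB (negative margin: link does not close)

-1.1318 dB


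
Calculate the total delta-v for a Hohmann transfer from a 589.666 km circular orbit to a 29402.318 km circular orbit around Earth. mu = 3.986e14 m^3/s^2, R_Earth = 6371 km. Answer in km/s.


r1 = 6960.6660 km = 6.960666e+06 m
r2 = 35773.3180 km = 3.5773318e+07 m
dv1 = sqrt(mu/r1)*(sqrt(2*r2/(r1+r2)) - 1) = 2224.2037 m/s
dv2 = sqrt(mu/r2)*(1 - sqrt(2*r1/(r1+r2))) = 1432.8113 m/s
total dv = |dv1| + |dv2| = 2224.2037 + 1432.8113 = 3657.0150 m/s = 3.6570 km/s

3.6570 km/s


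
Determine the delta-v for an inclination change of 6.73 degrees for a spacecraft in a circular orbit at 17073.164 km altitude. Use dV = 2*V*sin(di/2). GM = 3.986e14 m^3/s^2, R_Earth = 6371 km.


r = 23444.1640 km = 2.3444164e+07 m
V = sqrt(mu/r) = 4123.3602 m/s
di = 6.73 deg = 0.1174607 rad
dV = 2*V*sin(di/2) = 2*4123.3602*sin(0.05873033)
dV = 484.0542 m/s = 0.4840542 km/s

0.4841 km/s


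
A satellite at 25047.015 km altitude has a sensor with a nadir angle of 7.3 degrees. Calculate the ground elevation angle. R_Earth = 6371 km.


r = R_E + alt = 31418.0150 km
Law of sines in the satellite / Earth-center / ground-point triangle:
  sin(nadir)/R_E = sin(90 + el)/r  =>  cos(el) = (r/R_E)*sin(nadir)
cos(el) = (31418.0150 / 6371.0000) * sin(7.3 deg) = 0.6266077
el = arccos(0.6266077) = 51.1997 deg
(Earth-central angle = 90 - nadir - el = 31.5003 deg)

51.1997 degrees


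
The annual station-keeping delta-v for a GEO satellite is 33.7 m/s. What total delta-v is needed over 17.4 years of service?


dV = rate * years = 33.7 * 17.4
dV = 586.3800 m/s

586.3800 m/s


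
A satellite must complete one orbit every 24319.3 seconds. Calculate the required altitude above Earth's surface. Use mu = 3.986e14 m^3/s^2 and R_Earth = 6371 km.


T = 24319.3 s
r = (mu*T^2/(4*pi^2))^(1/3) = (3.986e14 * 24319.3^2 / (4*pi^2))^(1/3)
r = 1.8142337e+07 m = 18142.3371 km
alt = r - R_E = 18142.3371 - 6371 = 11771.3371 km

11771.3371 km


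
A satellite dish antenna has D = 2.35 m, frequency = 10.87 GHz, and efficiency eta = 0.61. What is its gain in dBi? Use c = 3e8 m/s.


lambda = c/f = 3e8 / 1.087e+10 = 0.0275989 m
G = eta*(pi*D/lambda)^2 = 0.61*(pi*2.35/0.0275989)^2
G = 43649.7624 (linear)
G = 10*log10(43649.7624) = 46.3998 dBi

46.3998 dBi


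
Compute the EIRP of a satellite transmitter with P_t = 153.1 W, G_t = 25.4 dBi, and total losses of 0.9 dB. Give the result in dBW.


Pt = 153.1 W = 21.8498 dBW
EIRP = Pt_dBW + Gt - losses = 21.8498 + 25.4 - 0.9 = 46.3498 dBW

46.3498 dBW


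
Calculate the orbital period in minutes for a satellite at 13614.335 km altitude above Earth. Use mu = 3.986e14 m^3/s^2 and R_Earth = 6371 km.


r = 19985.3350 km = 1.9985335e+07 m
T = 2*pi*sqrt(r^3/mu) = 2*pi*sqrt(7.9824149e+21 / 3.986e14)
T = 28117.6079 s = 468.6268 min

468.6268 minutes


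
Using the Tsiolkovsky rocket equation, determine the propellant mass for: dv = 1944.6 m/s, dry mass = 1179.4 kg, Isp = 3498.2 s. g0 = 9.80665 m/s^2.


ve = Isp * g0 = 3498.2 * 9.80665 = 34305.623030 m/s
mass ratio = exp(dv/ve) = exp(1944.6/34305.623030) = 1.05832195
m_prop = m_dry * (mr - 1) = 1179.4 * (1.05832195 - 1)
m_prop = 68.7849 kg

68.7849 kg


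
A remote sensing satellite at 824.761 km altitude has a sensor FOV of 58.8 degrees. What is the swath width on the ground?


FOV = 58.8 deg = 1.0263 rad
swath = 2 * alt * tan(FOV/2) = 2 * 824.761 * tan(0.5131268)
swath = 2 * 824.761 * 0.563471
swath = 929.4579 km

929.4579 km


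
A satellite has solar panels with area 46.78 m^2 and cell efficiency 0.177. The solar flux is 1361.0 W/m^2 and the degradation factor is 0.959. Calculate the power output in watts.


P = area * eta * S * degradation
P = 46.78 * 0.177 * 1361.0 * 0.959
P = 10807.1260 W

10807.1260 W


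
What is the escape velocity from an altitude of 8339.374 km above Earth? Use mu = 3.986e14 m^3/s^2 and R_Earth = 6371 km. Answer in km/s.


r = 6371.0 + 8339.374 = 14710.3740 km = 1.4710374e+07 m
v_esc = sqrt(2*mu/r) = sqrt(2*3.986e14 / 1.4710374e+07)
v_esc = 7361.5927 m/s = 7.3616 km/s

7.3616 km/s


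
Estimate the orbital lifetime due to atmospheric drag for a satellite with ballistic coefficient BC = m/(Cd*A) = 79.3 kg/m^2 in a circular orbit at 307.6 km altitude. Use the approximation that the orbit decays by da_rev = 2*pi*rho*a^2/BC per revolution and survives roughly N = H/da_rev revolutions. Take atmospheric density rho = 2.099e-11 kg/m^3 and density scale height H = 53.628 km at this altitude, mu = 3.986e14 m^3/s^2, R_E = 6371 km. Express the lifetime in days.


a = R_E + alt = 6678.6000 km = 6.6786e+06 m
da_rev = 2*pi*rho*a^2/BC = 2*pi*2.099e-11*(6.6786e+06)^2/79.3 = 74.180539 m per revolution
N = H/da_rev = 53628.0000 m / 74.180539 m = 722.9389 revolutions
P = 2*pi*sqrt(a^3/mu) = 5431.7450 s
lifetime = N*P = 722.9389 * 5431.7450 = 3.9268199e+06 s = 45.4493 days

45.4493 days


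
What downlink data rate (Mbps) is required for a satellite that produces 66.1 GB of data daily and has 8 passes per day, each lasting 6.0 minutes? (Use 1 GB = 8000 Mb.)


total contact time = 8 * 6.0 * 60 = 2880.0000 s
data = 66.1 GB = 528800.0000 Mb
rate = 528800.0000 / 2880.0000 = 183.6111 Mbps

183.6111 Mbps


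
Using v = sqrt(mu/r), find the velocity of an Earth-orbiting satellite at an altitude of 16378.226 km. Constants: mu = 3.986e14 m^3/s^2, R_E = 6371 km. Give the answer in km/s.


r = R_E + alt = 6371.0 + 16378.226 = 22749.2260 km = 2.2749226e+07 m
v = sqrt(mu/r) = sqrt(3.986e14 / 2.2749226e+07) = 4185.8661 m/s = 4.1859 km/s

4.1859 km/s


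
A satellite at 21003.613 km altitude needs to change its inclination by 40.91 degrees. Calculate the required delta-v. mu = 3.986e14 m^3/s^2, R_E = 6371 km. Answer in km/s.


r = 27374.6130 km = 2.7374613e+07 m
V = sqrt(mu/r) = 3815.8795 m/s
di = 40.91 deg = 0.7140142 rad
dV = 2*V*sin(di/2) = 2*3815.8795*sin(0.3570071)
dV = 2667.0831 m/s = 2.6671 km/s

2.6671 km/s


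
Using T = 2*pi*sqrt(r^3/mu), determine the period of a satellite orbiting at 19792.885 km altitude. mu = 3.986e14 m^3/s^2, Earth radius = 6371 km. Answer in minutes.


r = 26163.8850 km = 2.6163885e+07 m
T = 2*pi*sqrt(r^3/mu) = 2*pi*sqrt(1.7910458e+22 / 3.986e14)
T = 42117.6924 s = 701.9615 min

701.9615 minutes


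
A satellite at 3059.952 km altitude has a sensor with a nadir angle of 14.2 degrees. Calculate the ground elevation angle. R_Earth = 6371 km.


r = R_E + alt = 9430.9520 km
Law of sines in the satellite / Earth-center / ground-point triangle:
  sin(nadir)/R_E = sin(90 + el)/r  =>  cos(el) = (r/R_E)*sin(nadir)
cos(el) = (9430.9520 / 6371.0000) * sin(14.2 deg) = 0.363127
el = arccos(0.363127) = 68.7076 deg
(Earth-central angle = 90 - nadir - el = 7.0924 deg)

68.7076 degrees


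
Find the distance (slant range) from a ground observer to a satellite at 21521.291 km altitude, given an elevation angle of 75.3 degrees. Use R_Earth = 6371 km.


h = 21521.291 km, el = 75.3 deg
d = -R_E*sin(el) + sqrt((R_E*sin(el))^2 + 2*R_E*h + h^2)
d = -6371.0000*sin(1.3142) + sqrt((6371.0000*0.9672678)^2 + 2*6371.0000*21521.291 + 21521.291^2)
d = 21682.9354 km

21682.9354 km


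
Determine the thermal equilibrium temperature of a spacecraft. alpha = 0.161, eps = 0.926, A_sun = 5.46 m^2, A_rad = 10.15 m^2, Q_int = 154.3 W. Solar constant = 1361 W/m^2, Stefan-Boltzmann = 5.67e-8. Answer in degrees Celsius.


Numerator = alpha*S*A_sun + Q_int = 0.161*1361*5.46 + 154.3 = 1350.7007 W
Denominator = eps*sigma*A_rad = 0.926*5.67e-8*10.15 = 5.3291763e-07 W/K^4
T^4 = 2.5345393e+09 K^4
T = 224.3751 K = -48.7749 C

-48.7749 degrees Celsius
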